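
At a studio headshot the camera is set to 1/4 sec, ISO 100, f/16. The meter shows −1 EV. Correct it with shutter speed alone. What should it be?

Underexposed by 1 stop → need 1 stop brighter.
Shutter speed: 1/4 → 1/2.

1/2s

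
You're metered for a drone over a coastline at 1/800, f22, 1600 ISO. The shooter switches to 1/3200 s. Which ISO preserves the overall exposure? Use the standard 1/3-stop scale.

Shutter speed: 1/800 → 1/1000 → 1/1250 → 1/1600 → 1/2000 → 1/2500 → 1/3200 — 2 stops shorter (darker).
Need 2 stops brighter from the ISO: 1600 → 2000 → 2500 → 3200 → 4000 → 5000 → 6400.

ISO 6400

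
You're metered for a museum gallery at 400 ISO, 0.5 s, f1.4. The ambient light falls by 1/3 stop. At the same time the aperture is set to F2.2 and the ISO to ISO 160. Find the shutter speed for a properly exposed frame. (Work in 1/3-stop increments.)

Scene light: 1/3 stop darker.
Aperture: f/1.4 → f/1.6 → f/1.8 → f/2 → f/2.2 — 1 1/3 stops smaller aperture (darker).
ISO: 400 → 320 → 250 → 200 → 160 — 1 1/3 stops dropped (darker).
Net so far: 3 stops darker. Shutter speed: 0.5 → 0.6 → 0.8 → 1 → 1.3 → 1.6 → 2 → 2.5 → 3.2 → 4.

4 s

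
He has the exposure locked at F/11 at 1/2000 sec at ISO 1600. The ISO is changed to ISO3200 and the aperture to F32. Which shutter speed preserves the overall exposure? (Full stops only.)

1/500s

ISO: 1600 → 3200 — 1 stop higher (brighter).
Aperture: f/11 → f/16 → f/22 → f/32 — 3 stops stopped down (darker).
Net change so far: 2 stops darker. Offset with the shutter speed: 1/2000 → 1/1000 → 1/500.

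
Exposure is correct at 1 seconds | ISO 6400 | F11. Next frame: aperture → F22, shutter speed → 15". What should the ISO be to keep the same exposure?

Aperture: f/11 → f/16 → f/22 — 2 stops smaller aperture (darker).
Shutter speed: 1 → 2 → 4 → 8 → 15 — 4 stops slower (brighter).
Net change so far: 2 stops brighter. Offset with the ISO: 6400 → 3200 → 1600.

ISO 1600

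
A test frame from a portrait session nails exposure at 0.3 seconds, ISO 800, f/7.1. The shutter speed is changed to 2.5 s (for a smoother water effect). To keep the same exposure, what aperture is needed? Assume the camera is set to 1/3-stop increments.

f/20

Shutter speed: 0.3 → 0.4 → 0.5 → 0.6 → 0.8 → 1 → 1.3 → 1.6 → 2 → 2.5 — 3 stops longer (brighter).
Need 3 stops darker from the aperture: f/7.1 → f/8 → f/9 → f/10 → f/11 → f/13 → f/14 → f/16 → f/18 → f/20.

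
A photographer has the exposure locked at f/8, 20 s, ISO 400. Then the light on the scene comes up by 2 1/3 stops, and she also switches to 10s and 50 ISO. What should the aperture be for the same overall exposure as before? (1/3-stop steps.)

f/4.5

Scene light: 2 1/3 stops brighter.
Shutter speed: 20 → 15 → 13 → 10 — 1 stop faster (darker).
ISO: 400 → 320 → 250 → 200 → 160 → 125 → 100 → 80 → 64 → 50 — 3 stops lower (darker).
Net so far: 1 2/3 stops darker. Aperture: f/8 → f/7.1 → f/6.3 → f/5.6 → f/5 → f/4.5.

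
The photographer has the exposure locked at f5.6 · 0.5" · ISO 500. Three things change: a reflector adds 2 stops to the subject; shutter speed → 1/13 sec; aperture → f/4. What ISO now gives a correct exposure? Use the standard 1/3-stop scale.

Scene light: 2 stops brighter.
Shutter speed: 0.5 → 0.4 → 0.3 → 1/4 → 1/5 → 1/6 → 1/8 → 1/10 → 1/13 — 2 2/3 stops faster (darker).
Aperture: f/5.6 → f/5 → f/4.5 → f/4 — 1 stop wider (brighter).
Net so far: 1/3 stop brighter. ISO: 500 → 400.

ISO 400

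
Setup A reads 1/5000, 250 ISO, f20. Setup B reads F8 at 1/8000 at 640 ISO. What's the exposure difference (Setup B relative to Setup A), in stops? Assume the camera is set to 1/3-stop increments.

3 1/3 stops brighter

Aperture: f/20 → f/18 → f/16 → f/14 → f/13 → f/11 → f/10 → f/9 → f/8 — 2 2/3 stops wider (brighter).
Shutter speed: 1/5000 → 1/6400 → 1/8000 — 2/3 stop faster (darker).
ISO: 250 → 320 → 400 → 500 → 640 — 1 1/3 stops raised (brighter).
Net: +2 2/3 −2/3 +1 1/3 = +3 1/3 stops.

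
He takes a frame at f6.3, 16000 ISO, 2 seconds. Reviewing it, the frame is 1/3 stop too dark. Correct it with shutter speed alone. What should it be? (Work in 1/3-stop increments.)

2.5 s

Underexposed by 1/3 stop → need 1/3 stop brighter.
Shutter speed: 2 → 2.5.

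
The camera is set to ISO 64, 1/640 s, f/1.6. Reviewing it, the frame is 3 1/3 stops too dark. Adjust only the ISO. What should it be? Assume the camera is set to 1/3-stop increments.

Underexposed by 3 1/3 stops → need 3 1/3 stops brighter.
ISO: 64 → 80 → 100 → 125 → 160 → 200 → 250 → 320 → 400 → 500 → 640.

ISO 640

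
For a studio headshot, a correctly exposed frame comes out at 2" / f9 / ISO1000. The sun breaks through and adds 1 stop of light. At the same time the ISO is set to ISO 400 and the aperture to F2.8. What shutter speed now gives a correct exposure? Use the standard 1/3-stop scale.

Scene light: 1 stop brighter.
ISO: 1000 → 800 → 640 → 500 → 400 — 1 1/3 stops lower (darker).
Aperture: f/9 → f/8 → f/7.1 → f/6.3 → f/5.6 → f/5 → f/4.5 → f/4 → f/3.5 → f/3.2 → f/2.8 — 3 1/3 stops opened up (brighter).
Net so far: 3 stops brighter. Shutter speed: 2 → 1.6 → 1.3 → 1 → 0.8 → 0.6 → 0.5 → 0.4 → 0.3 → 1/4.

1/4s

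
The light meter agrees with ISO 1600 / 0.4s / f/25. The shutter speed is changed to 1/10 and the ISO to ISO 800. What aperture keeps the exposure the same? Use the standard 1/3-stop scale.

Shutter speed: 0.4 → 0.3 → 1/4 → 1/5 → 1/6 → 1/8 → 1/10 — 2 stops shorter (darker).
ISO: 1600 → 1250 → 1000 → 800 — 1 stop dropped (darker).
Net change so far: 3 stops darker. Offset with the aperture: f/25 → f/22 → f/20 → f/18 → f/16 → f/14 → f/13 → f/11 → f/10 → f/9.

f/9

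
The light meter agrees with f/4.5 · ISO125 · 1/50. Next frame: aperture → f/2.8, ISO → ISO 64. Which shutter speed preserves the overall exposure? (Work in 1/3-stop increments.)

1/60s

Aperture: f/4.5 → f/4 → f/3.5 → f/3.2 → f/2.8 — 1 1/3 stops larger aperture (brighter).
ISO: 125 → 100 → 80 → 64 — 1 stop lower (darker).
Net change so far: 1/3 stop brighter. Offset with the shutter speed: 1/50 → 1/60.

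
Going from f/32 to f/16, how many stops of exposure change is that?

f/32 → f/22 → f/16 — count the steps: 2 stops.

2 stops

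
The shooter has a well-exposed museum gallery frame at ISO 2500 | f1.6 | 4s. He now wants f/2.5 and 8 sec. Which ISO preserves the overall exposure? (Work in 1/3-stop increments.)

Aperture: f/1.6 → f/1.8 → f/2 → f/2.2 → f/2.5 — 1 1/3 stops smaller aperture (darker).
Shutter speed: 4 → 5 → 6 → 8 — 1 stop slower (brighter).
Net change so far: 1/3 stop darker. Offset with the ISO: 2500 → 3200.

ISO 3200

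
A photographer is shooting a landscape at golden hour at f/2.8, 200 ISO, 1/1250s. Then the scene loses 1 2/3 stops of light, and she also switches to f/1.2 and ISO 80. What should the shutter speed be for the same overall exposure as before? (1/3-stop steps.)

1/800s

Scene light: 1 2/3 stops darker.
Aperture: f/2.8 → f/2.5 → f/2.2 → f/2 → f/1.8 → f/1.6 → f/1.4 → f/1.2 — 2 1/3 stops larger aperture (brighter).
ISO: 200 → 160 → 125 → 100 → 80 — 1 1/3 stops dropped (darker).
Net so far: 2/3 stop darker. Shutter speed: 1/1250 → 1/1000 → 1/800.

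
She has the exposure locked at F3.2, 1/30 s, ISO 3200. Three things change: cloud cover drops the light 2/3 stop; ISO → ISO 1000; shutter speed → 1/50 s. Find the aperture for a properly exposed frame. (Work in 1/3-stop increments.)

f/1.1

Scene light: 2/3 stop darker.
ISO: 3200 → 2500 → 2000 → 1600 → 1250 → 1000 — 1 2/3 stops dropped (darker).
Shutter speed: 1/30 → 1/40 → 1/50 — 2/3 stop shorter (darker).
Net so far: 3 stops darker. Aperture: f/3.2 → f/2.8 → f/2.5 → f/2.2 → f/2 → f/1.8 → f/1.6 → f/1.4 → f/1.2 → f/1.1.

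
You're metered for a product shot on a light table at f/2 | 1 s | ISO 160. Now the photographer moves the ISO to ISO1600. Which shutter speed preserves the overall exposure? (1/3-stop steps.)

ISO: 160 → 200 → 250 → 320 → 400 → 500 → 640 → 800 → 1000 → 1250 → 1600 — 3 1/3 stops higher (brighter).
Need 3 1/3 stops darker from the shutter speed: 1 → 0.8 → 0.6 → 0.5 → 0.4 → 0.3 → 1/4 → 1/5 → 1/6 → 1/8 → 1/10.

1/10s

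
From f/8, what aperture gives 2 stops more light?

Aperture: f/8 → f/5.6 → f/4 — 2 stops larger aperture (brighter).

f/4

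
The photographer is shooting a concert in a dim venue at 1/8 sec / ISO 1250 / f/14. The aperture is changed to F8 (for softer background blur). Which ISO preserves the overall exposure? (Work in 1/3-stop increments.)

ISO 400

Aperture: f/14 → f/13 → f/11 → f/10 → f/9 → f/8 — 1 2/3 stops wider (brighter).
Need 1 2/3 stops darker from the ISO: 1250 → 1000 → 800 → 640 → 500 → 400.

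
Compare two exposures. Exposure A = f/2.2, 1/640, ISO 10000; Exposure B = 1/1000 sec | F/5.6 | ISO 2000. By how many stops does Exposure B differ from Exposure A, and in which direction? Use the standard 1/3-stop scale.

Aperture: f/2.2 → f/2.5 → f/2.8 → f/3.2 → f/3.5 → f/4 → f/4.5 → f/5 → f/5.6 — 2 2/3 stops smaller aperture (darker).
Shutter speed: 1/640 → 1/800 → 1/1000 — 2/3 stop shorter (darker).
ISO: 10000 → 8000 → 6400 → 5000 → 4000 → 3200 → 2500 → 2000 — 2 1/3 stops dropped (darker).
Net: −2 2/3 −2/3 −2 1/3 = −5 2/3 stops.

5 2/3 stops darker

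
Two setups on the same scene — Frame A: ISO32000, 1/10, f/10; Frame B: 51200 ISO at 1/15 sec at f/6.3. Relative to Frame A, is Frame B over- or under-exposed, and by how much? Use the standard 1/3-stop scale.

Aperture: f/10 → f/9 → f/8 → f/7.1 → f/6.3 — 1 1/3 stops larger aperture (brighter).
Shutter speed: 1/10 → 1/13 → 1/15 — 2/3 stop shorter (darker).
ISO: 32000 → 40000 → 51200 — 2/3 stop higher (brighter).
Net: +1 1/3 −2/3 +2/3 = +1 1/3 stops.

1 1/3 stops brighter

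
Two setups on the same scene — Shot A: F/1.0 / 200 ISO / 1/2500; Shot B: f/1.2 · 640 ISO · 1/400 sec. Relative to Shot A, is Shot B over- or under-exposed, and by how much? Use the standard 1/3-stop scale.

3 2/3 stops brighter

Aperture: f/1.0 → f/1.1 → f/1.2 — 2/3 stop stopped down (darker).
Shutter speed: 1/2500 → 1/2000 → 1/1600 → 1/1250 → 1/1000 → 1/800 → 1/640 → 1/500 → 1/400 — 2 2/3 stops slower (brighter).
ISO: 200 → 250 → 320 → 400 → 500 → 640 — 1 2/3 stops raised (brighter).
Net: −2/3 +2 2/3 +1 2/3 = +3 2/3 stops.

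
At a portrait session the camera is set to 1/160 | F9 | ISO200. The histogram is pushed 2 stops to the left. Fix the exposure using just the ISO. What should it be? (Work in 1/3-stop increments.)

Underexposed by 2 stops → need 2 stops brighter.
ISO: 200 → 250 → 320 → 400 → 500 → 640 → 800.

ISO 800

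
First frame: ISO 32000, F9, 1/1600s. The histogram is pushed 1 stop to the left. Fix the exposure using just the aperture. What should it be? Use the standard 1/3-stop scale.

f/6.3

Underexposed by 1 stop → need 1 stop brighter.
Aperture: f/9 → f/8 → f/7.1 → f/6.3.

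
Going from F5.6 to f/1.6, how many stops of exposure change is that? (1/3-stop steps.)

3 2/3 stops

f/5.6 → f/5 → f/4.5 → f/4 → f/3.5 → f/3.2 → f/2.8 → f/2.5 → f/2.2 → f/2 → f/1.8 → f/1.6 — count the steps: 11 third-stops = 3 2/3 stops.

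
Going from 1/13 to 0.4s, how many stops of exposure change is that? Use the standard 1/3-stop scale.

1/13 → 1/10 → 1/8 → 1/6 → 1/5 → 1/4 → 0.3 → 0.4 — count the steps: 7 third-stops = 2 1/3 stops.

2 1/3 stops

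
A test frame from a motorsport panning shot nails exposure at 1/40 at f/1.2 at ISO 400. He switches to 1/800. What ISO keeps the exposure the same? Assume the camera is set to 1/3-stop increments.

ISO 8000

Shutter speed: 1/40 → 1/50 → 1/60 → 1/80 → 1/100 → 1/125 → 1/160 → 1/200 → 1/250 → 1/320 → 1/400 → 1/500 → 1/640 → 1/800 — 4 1/3 stops shorter (darker).
Need 4 1/3 stops brighter from the ISO: 400 → 500 → 640 → 800 → 1000 → 1250 → 1600 → 2000 → 2500 → 3200 → 4000 → 5000 → 6400 → 8000.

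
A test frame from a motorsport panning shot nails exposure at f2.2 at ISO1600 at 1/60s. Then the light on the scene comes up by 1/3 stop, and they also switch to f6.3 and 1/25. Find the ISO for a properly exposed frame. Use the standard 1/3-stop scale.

ISO 4000

Scene light: 1/3 stop brighter.
Aperture: f/2.2 → f/2.5 → f/2.8 → f/3.2 → f/3.5 → f/4 → f/4.5 → f/5 → f/5.6 → f/6.3 — 3 stops narrower (darker).
Shutter speed: 1/60 → 1/50 → 1/40 → 1/30 → 1/25 — 1 1/3 stops longer (brighter).
Net so far: 1 1/3 stops darker. ISO: 1600 → 2000 → 2500 → 3200 → 4000.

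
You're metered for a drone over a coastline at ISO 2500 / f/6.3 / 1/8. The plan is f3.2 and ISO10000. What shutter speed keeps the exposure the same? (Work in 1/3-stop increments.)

Aperture: f/6.3 → f/5.6 → f/5 → f/4.5 → f/4 → f/3.5 → f/3.2 — 2 stops opened up (brighter).
ISO: 2500 → 3200 → 4000 → 5000 → 6400 → 8000 → 10000 — 2 stops raised (brighter).
Net change so far: 4 stops brighter. Offset with the shutter speed: 1/8 → 1/10 → 1/13 → 1/15 → 1/20 → 1/25 → 1/30 → 1/40 → 1/50 → 1/60 → 1/80 → 1/100 → 1/125.

1/125s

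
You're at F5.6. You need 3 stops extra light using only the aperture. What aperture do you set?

Aperture: f/5.6 → f/4 → f/2.8 → f/2 — 3 stops larger aperture (brighter).

f/2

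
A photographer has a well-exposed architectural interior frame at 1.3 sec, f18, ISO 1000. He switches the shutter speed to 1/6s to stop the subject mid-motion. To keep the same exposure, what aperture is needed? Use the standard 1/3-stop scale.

f/6.3

Shutter speed: 1.3 → 1 → 0.8 → 0.6 → 0.5 → 0.4 → 0.3 → 1/4 → 1/5 → 1/6 — 3 stops faster (darker).
Need 3 stops brighter from the aperture: f/18 → f/16 → f/14 → f/13 → f/11 → f/10 → f/9 → f/8 → f/7.1 → f/6.3.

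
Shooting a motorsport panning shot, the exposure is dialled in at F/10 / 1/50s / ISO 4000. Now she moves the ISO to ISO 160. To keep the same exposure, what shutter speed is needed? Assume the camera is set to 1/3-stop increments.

0.5 s

ISO: 4000 → 3200 → 2500 → 2000 → 1600 → 1250 → 1000 → 800 → 640 → 500 → 400 → 320 → 250 → 200 → 160 — 4 2/3 stops lower (darker).
Need 4 2/3 stops brighter from the shutter speed: 1/50 → 1/40 → 1/30 → 1/25 → 1/20 → 1/15 → 1/13 → 1/10 → 1/8 → 1/6 → 1/5 → 1/4 → 0.3 → 0.4 → 0.5.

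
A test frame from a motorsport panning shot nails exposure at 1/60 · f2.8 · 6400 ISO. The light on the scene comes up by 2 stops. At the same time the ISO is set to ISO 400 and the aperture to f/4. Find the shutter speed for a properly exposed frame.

Scene light: 2 stops brighter.
ISO: 6400 → 3200 → 1600 → 800 → 400 — 4 stops dropped (darker).
Aperture: f/2.8 → f/4 — 1 stop smaller aperture (darker).
Net so far: 3 stops darker. Shutter speed: 1/60 → 1/30 → 1/15 → 1/8.

1/8s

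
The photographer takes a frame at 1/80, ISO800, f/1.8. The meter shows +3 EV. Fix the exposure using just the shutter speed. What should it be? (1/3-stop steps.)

1/640s

Overexposed by 3 stops → need 3 stops darker.
Shutter speed: 1/80 → 1/100 → 1/125 → 1/160 → 1/200 → 1/250 → 1/320 → 1/400 → 1/500 → 1/640.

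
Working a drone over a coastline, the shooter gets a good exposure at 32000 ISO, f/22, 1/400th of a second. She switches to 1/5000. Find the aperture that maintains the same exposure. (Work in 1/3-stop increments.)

Shutter speed: 1/400 → 1/500 → 1/640 → 1/800 → 1/1000 → 1/1250 → 1/1600 → 1/2000 → 1/2500 → 1/3200 → 1/4000 → 1/5000 — 3 2/3 stops faster (darker).
Need 3 2/3 stops brighter from the aperture: f/22 → f/20 → f/18 → f/16 → f/14 → f/13 → f/11 → f/10 → f/9 → f/8 → f/7.1 → f/6.3.

f/6.3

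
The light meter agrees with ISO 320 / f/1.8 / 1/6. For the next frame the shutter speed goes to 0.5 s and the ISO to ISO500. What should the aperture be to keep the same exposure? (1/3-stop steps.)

f/4

Shutter speed: 1/6 → 1/5 → 1/4 → 0.3 → 0.4 → 0.5 — 1 2/3 stops longer (brighter).
ISO: 320 → 400 → 500 — 2/3 stop higher (brighter).
Net change so far: 2 1/3 stops brighter. Offset with the aperture: f/1.8 → f/2 → f/2.2 → f/2.5 → f/2.8 → f/3.2 → f/3.5 → f/4.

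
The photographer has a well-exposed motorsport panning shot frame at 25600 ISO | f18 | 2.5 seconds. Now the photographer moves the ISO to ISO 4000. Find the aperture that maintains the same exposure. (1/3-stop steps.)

f/7.1

ISO: 25600 → 20000 → 16000 → 12800 → 10000 → 8000 → 6400 → 5000 → 4000 — 2 2/3 stops dropped (darker).
Need 2 2/3 stops brighter from the aperture: f/18 → f/16 → f/14 → f/13 → f/11 → f/10 → f/9 → f/8 → f/7.1.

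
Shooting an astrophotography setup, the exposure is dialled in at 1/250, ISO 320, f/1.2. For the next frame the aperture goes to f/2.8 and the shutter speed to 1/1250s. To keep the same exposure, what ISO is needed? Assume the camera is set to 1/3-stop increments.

Aperture: f/1.2 → f/1.4 → f/1.6 → f/1.8 → f/2 → f/2.2 → f/2.5 → f/2.8 — 2 1/3 stops narrower (darker).
Shutter speed: 1/250 → 1/320 → 1/400 → 1/500 → 1/640 → 1/800 → 1/1000 → 1/1250 — 2 1/3 stops faster (darker).
Net change so far: 4 2/3 stops darker. Offset with the ISO: 320 → 400 → 500 → 640 → 800 → 1000 → 1250 → 1600 → 2000 → 2500 → 3200 → 4000 → 5000 → 6400 → 8000.

ISO 8000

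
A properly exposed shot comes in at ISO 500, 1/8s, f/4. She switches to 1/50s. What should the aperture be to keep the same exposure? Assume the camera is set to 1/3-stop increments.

Shutter speed: 1/8 → 1/10 → 1/13 → 1/15 → 1/20 → 1/25 → 1/30 → 1/40 → 1/50 — 2 2/3 stops faster (darker).
Need 2 2/3 stops brighter from the aperture: f/4 → f/3.5 → f/3.2 → f/2.8 → f/2.5 → f/2.2 → f/2 → f/1.8 → f/1.6.

f/1.6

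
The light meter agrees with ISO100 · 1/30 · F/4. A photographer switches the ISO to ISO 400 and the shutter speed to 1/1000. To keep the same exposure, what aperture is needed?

ISO: 100 → 200 → 400 — 2 stops raised (brighter).
Shutter speed: 1/30 → 1/60 → 1/125 → 1/250 → 1/500 → 1/1000 — 5 stops shorter (darker).
Net change so far: 3 stops darker. Offset with the aperture: f/4 → f/2.8 → f/2 → f/1.4.

f/1.4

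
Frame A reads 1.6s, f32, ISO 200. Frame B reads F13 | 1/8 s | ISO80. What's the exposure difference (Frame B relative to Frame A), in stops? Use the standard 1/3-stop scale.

2 1/3 stops darker

Aperture: f/32 → f/29 → f/25 → f/22 → f/20 → f/18 → f/16 → f/14 → f/13 — 2 2/3 stops wider (brighter).
Shutter speed: 1.6 → 1.3 → 1 → 0.8 → 0.6 → 0.5 → 0.4 → 0.3 → 1/4 → 1/5 → 1/6 → 1/8 — 3 2/3 stops faster (darker).
ISO: 200 → 160 → 125 → 100 → 80 — 1 1/3 stops lower (darker).
Net: +2 2/3 −3 2/3 −1 1/3 = −2 1/3 stops.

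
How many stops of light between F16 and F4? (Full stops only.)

4 stops

f/16 → f/11 → f/8 → f/5.6 → f/4 — count the steps: 4 stops.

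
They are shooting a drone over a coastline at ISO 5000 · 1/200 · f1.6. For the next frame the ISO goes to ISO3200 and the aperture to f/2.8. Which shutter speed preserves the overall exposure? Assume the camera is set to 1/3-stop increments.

ISO: 5000 → 4000 → 3200 — 2/3 stop lower (darker).
Aperture: f/1.6 → f/1.8 → f/2 → f/2.2 → f/2.5 → f/2.8 — 1 2/3 stops narrower (darker).
Net change so far: 2 1/3 stops darker. Offset with the shutter speed: 1/200 → 1/160 → 1/125 → 1/100 → 1/80 → 1/60 → 1/50 → 1/40.

1/40s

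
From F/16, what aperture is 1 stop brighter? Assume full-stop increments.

f/11

Aperture: f/16 → f/11 — 1 stop opened up (brighter).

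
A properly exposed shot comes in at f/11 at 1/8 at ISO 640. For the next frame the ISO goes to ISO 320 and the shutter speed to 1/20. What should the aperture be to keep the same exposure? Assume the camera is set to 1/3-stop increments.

f/5

ISO: 640 → 500 → 400 → 320 — 1 stop dropped (darker).
Shutter speed: 1/8 → 1/10 → 1/13 → 1/15 → 1/20 — 1 1/3 stops shorter (darker).
Net change so far: 2 1/3 stops darker. Offset with the aperture: f/11 → f/10 → f/9 → f/8 → f/7.1 → f/6.3 → f/5.6 → f/5.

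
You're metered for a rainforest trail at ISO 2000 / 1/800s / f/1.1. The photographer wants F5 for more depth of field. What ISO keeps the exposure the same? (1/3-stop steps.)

Aperture: f/1.1 → f/1.2 → f/1.4 → f/1.6 → f/1.8 → f/2 → f/2.2 → f/2.5 → f/2.8 → f/3.2 → f/3.5 → f/4 → f/4.5 → f/5 — 4 1/3 stops narrower (darker).
Need 4 1/3 stops brighter from the ISO: 2000 → 2500 → 3200 → 4000 → 5000 → 6400 → 8000 → 10000 → 12800 → 16000 → 20000 → 25600 → 32000 → 40000.

ISO 40000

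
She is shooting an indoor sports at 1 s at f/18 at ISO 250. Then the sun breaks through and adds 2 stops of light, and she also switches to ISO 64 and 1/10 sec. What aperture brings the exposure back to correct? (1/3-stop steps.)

Scene light: 2 stops brighter.
ISO: 250 → 200 → 160 → 125 → 100 → 80 → 64 — 2 stops dropped (darker).
Shutter speed: 1 → 0.8 → 0.6 → 0.5 → 0.4 → 0.3 → 1/4 → 1/5 → 1/6 → 1/8 → 1/10 — 3 1/3 stops faster (darker).
Net so far: 3 1/3 stops darker. Aperture: f/18 → f/16 → f/14 → f/13 → f/11 → f/10 → f/9 → f/8 → f/7.1 → f/6.3 → f/5.6.

f/5.6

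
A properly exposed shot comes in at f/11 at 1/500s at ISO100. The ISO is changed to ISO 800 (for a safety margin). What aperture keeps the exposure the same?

f/32

ISO: 100 → 200 → 400 → 800 — 3 stops higher (brighter).
Need 3 stops darker from the aperture: f/11 → f/16 → f/22 → f/32.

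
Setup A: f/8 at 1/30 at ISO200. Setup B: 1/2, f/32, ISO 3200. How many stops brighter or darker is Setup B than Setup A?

4 stops brighter

Aperture: f/8 → f/11 → f/16 → f/22 → f/32 — 4 stops smaller aperture (darker).
Shutter speed: 1/30 → 1/15 → 1/8 → 1/4 → 1/2 — 4 stops longer (brighter).
ISO: 200 → 400 → 800 → 1600 → 3200 — 4 stops raised (brighter).
Net: −4 +4 +4 = +4 stops.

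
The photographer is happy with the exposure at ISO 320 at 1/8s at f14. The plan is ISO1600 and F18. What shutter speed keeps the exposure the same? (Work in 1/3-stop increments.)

1/25s

ISO: 320 → 400 → 500 → 640 → 800 → 1000 → 1250 → 1600 — 2 1/3 stops higher (brighter).
Aperture: f/14 → f/16 → f/18 — 2/3 stop stopped down (darker).
Net change so far: 1 2/3 stops brighter. Offset with the shutter speed: 1/8 → 1/10 → 1/13 → 1/15 → 1/20 → 1/25.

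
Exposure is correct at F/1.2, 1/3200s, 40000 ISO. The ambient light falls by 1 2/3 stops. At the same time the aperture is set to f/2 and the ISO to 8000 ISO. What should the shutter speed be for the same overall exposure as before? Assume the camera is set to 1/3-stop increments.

Scene light: 1 2/3 stops darker.
Aperture: f/1.2 → f/1.4 → f/1.6 → f/1.8 → f/2 — 1 1/3 stops stopped down (darker).
ISO: 40000 → 32000 → 25600 → 20000 → 16000 → 12800 → 10000 → 8000 — 2 1/3 stops lower (darker).
Net so far: 5 1/3 stops darker. Shutter speed: 1/3200 → 1/2500 → 1/2000 → 1/1600 → 1/1250 → 1/1000 → 1/800 → 1/640 → 1/500 → 1/400 → 1/320 → 1/250 → 1/200 → 1/160 → 1/125 → 1/100 → 1/80.

1/80s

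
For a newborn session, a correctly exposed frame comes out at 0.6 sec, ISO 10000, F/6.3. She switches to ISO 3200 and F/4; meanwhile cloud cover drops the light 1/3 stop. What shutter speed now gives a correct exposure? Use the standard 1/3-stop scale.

1 s

Scene light: 1/3 stop darker.
ISO: 10000 → 8000 → 6400 → 5000 → 4000 → 3200 — 1 2/3 stops lower (darker).
Aperture: f/6.3 → f/5.6 → f/5 → f/4.5 → f/4 — 1 1/3 stops wider (brighter).
Net so far: 2/3 stop darker. Shutter speed: 0.6 → 0.8 → 1.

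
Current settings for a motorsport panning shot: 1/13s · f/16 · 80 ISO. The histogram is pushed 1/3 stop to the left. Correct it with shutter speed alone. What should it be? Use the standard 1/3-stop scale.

Underexposed by 1/3 stop → need 1/3 stop brighter.
Shutter speed: 1/13 → 1/10.

1/10s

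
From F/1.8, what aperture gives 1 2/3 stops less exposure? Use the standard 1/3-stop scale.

f/3.2

Aperture: f/1.8 → f/2 → f/2.2 → f/2.5 → f/2.8 → f/3.2 — 1 2/3 stops stopped down (darker).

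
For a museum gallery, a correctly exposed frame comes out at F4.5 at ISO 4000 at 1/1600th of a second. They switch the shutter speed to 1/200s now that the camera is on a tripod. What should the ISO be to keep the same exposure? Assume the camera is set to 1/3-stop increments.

ISO 500

Shutter speed: 1/1600 → 1/1250 → 1/1000 → 1/800 → 1/640 → 1/500 → 1/400 → 1/320 → 1/250 → 1/200 — 3 stops longer (brighter).
Need 3 stops darker from the ISO: 4000 → 3200 → 2500 → 2000 → 1600 → 1250 → 1000 → 800 → 640 → 500.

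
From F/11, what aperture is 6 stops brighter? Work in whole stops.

f/1.4

Aperture: f/11 → f/8 → f/5.6 → f/4 → f/2.8 → f/2 → f/1.4 — 6 stops larger aperture (brighter).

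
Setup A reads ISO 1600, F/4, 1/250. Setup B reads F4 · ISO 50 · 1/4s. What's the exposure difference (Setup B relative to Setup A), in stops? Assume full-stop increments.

Aperture: unchanged.
Shutter speed: 1/250 → 1/125 → 1/60 → 1/30 → 1/15 → 1/8 → 1/4 — 6 stops slower (brighter).
ISO: 1600 → 800 → 400 → 200 → 100 → 50 — 5 stops dropped (darker).
Net: +6 −5 = +1 stop.

1 stop brighter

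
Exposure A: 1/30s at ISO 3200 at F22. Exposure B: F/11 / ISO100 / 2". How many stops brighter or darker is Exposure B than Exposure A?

Aperture: f/22 → f/16 → f/11 — 2 stops wider (brighter).
Shutter speed: 1/30 → 1/15 → 1/8 → 1/4 → 1/2 → 1 → 2 — 6 stops longer (brighter).
ISO: 3200 → 1600 → 800 → 400 → 200 → 100 — 5 stops lower (darker).
Net: +2 +6 −5 = +3 stops.

3 stops brighter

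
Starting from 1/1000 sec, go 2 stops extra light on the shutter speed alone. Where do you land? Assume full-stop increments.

1/250s

Shutter speed: 1/1000 → 1/500 → 1/250 — 2 stops slower (brighter).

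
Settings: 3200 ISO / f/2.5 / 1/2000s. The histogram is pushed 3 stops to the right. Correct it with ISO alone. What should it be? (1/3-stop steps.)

Overexposed by 3 stops → need 3 stops darker.
ISO: 3200 → 2500 → 2000 → 1600 → 1250 → 1000 → 800 → 640 → 500 → 400.

ISO 400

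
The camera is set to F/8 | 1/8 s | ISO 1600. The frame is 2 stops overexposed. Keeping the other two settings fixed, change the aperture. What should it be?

f/16

Overexposed by 2 stops → need 2 stops darker.
Aperture: f/8 → f/11 → f/16.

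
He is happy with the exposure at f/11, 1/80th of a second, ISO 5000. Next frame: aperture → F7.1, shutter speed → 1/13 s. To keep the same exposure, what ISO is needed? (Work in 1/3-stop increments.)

Aperture: f/11 → f/10 → f/9 → f/8 → f/7.1 — 1 1/3 stops larger aperture (brighter).
Shutter speed: 1/80 → 1/60 → 1/50 → 1/40 → 1/30 → 1/25 → 1/20 → 1/15 → 1/13 — 2 2/3 stops longer (brighter).
Net change so far: 4 stops brighter. Offset with the ISO: 5000 → 4000 → 3200 → 2500 → 2000 → 1600 → 1250 → 1000 → 800 → 640 → 500 → 400 → 320.

ISO 320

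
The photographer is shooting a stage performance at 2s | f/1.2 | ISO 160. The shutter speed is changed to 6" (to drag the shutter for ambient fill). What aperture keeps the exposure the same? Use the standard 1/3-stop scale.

Shutter speed: 2 → 2.5 → 3.2 → 4 → 5 → 6 — 1 2/3 stops slower (brighter).
Need 1 2/3 stops darker from the aperture: f/1.2 → f/1.4 → f/1.6 → f/1.8 → f/2 → f/2.2.

f/2.2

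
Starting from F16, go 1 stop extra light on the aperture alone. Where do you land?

Aperture: f/16 → f/11 — 1 stop opened up (brighter).

f/11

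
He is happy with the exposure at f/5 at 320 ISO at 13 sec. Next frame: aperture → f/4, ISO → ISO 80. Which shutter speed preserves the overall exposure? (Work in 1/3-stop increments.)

Aperture: f/5 → f/4.5 → f/4 — 2/3 stop wider (brighter).
ISO: 320 → 250 → 200 → 160 → 125 → 100 → 80 — 2 stops dropped (darker).
Net change so far: 1 1/3 stops darker. Offset with the shutter speed: 13 → 15 → 20 → 25 → 30.

30 s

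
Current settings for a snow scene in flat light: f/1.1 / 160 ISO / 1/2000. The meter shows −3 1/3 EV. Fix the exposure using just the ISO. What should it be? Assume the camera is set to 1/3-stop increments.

Underexposed by 3 1/3 stops → need 3 1/3 stops brighter.
ISO: 160 → 200 → 250 → 320 → 400 → 500 → 640 → 800 → 1000 → 1250 → 1600.

ISO 1600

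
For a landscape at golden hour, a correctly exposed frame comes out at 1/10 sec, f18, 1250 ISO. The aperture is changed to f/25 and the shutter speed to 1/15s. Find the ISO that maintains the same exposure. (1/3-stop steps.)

Aperture: f/18 → f/20 → f/22 → f/25 — 1 stop smaller aperture (darker).
Shutter speed: 1/10 → 1/13 → 1/15 — 2/3 stop shorter (darker).
Net change so far: 1 2/3 stops darker. Offset with the ISO: 1250 → 1600 → 2000 → 2500 → 3200 → 4000.

ISO 4000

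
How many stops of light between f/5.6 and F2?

3 stops

f/5.6 → f/4 → f/2.8 → f/2 — count the steps: 3 stops.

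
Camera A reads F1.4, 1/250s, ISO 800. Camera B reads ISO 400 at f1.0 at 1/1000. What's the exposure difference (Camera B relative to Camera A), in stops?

Aperture: f/1.4 → f/1.0 — 1 stop wider (brighter).
Shutter speed: 1/250 → 1/500 → 1/1000 — 2 stops shorter (darker).
ISO: 800 → 400 — 1 stop dropped (darker).
Net: +1 −2 −1 = −2 stops.

2 stops darker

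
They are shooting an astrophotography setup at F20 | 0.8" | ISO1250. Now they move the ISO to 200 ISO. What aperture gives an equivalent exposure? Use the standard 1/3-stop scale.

ISO: 1250 → 1000 → 800 → 640 → 500 → 400 → 320 → 250 → 200 — 2 2/3 stops dropped (darker).
Need 2 2/3 stops brighter from the aperture: f/20 → f/18 → f/16 → f/14 → f/13 → f/11 → f/10 → f/9 → f/8.

f/8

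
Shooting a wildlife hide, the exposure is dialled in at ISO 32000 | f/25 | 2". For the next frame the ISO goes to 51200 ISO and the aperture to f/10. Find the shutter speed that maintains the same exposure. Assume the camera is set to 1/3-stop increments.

ISO: 32000 → 40000 → 51200 — 2/3 stop raised (brighter).
Aperture: f/25 → f/22 → f/20 → f/18 → f/16 → f/14 → f/13 → f/11 → f/10 — 2 2/3 stops wider (brighter).
Net change so far: 3 1/3 stops brighter. Offset with the shutter speed: 2 → 1.6 → 1.3 → 1 → 0.8 → 0.6 → 0.5 → 0.4 → 0.3 → 1/4 → 1/5.

1/5s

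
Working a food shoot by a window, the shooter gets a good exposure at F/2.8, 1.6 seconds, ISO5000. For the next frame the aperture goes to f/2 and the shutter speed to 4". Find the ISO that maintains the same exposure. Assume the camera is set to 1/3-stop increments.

Aperture: f/2.8 → f/2.5 → f/2.2 → f/2 — 1 stop larger aperture (brighter).
Shutter speed: 1.6 → 2 → 2.5 → 3.2 → 4 — 1 1/3 stops longer (brighter).
Net change so far: 2 1/3 stops brighter. Offset with the ISO: 5000 → 4000 → 3200 → 2500 → 2000 → 1600 → 1250 → 1000.

ISO 1000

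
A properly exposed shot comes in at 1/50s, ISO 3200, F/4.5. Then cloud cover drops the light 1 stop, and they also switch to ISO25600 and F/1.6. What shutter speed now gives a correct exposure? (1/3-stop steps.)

Scene light: 1 stop darker.
ISO: 3200 → 4000 → 5000 → 6400 → 8000 → 10000 → 12800 → 16000 → 20000 → 25600 — 3 stops raised (brighter).
Aperture: f/4.5 → f/4 → f/3.5 → f/3.2 → f/2.8 → f/2.5 → f/2.2 → f/2 → f/1.8 → f/1.6 — 3 stops wider (brighter).
Net so far: 5 stops brighter. Shutter speed: 1/50 → 1/60 → 1/80 → 1/100 → 1/125 → 1/160 → 1/200 → 1/250 → 1/320 → 1/400 → 1/500 → 1/640 → 1/800 → 1/1000 → 1/1250 → 1/1600.

1/1600s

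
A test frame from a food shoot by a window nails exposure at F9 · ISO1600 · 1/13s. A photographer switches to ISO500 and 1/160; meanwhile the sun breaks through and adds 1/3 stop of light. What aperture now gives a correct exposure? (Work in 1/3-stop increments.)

f/1.6

Scene light: 1/3 stop brighter.
ISO: 1600 → 1250 → 1000 → 800 → 640 → 500 — 1 2/3 stops dropped (darker).
Shutter speed: 1/13 → 1/15 → 1/20 → 1/25 → 1/30 → 1/40 → 1/50 → 1/60 → 1/80 → 1/100 → 1/125 → 1/160 — 3 2/3 stops faster (darker).
Net so far: 5 stops darker. Aperture: f/9 → f/8 → f/7.1 → f/6.3 → f/5.6 → f/5 → f/4.5 → f/4 → f/3.5 → f/3.2 → f/2.8 → f/2.5 → f/2.2 → f/2 → f/1.8 → f/1.6.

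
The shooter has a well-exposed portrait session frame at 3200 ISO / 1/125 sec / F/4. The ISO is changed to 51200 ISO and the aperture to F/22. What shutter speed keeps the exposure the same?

ISO: 3200 → 6400 → 12800 → 25600 → 51200 — 4 stops raised (brighter).
Aperture: f/4 → f/5.6 → f/8 → f/11 → f/16 → f/22 — 5 stops narrower (darker).
Net change so far: 1 stop darker. Offset with the shutter speed: 1/125 → 1/60.

1/60s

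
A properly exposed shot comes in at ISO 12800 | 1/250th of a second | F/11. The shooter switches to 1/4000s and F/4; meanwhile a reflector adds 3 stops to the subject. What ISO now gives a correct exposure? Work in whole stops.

Scene light: 3 stops brighter.
Shutter speed: 1/250 → 1/500 → 1/1000 → 1/2000 → 1/4000 — 4 stops shorter (darker).
Aperture: f/11 → f/8 → f/5.6 → f/4 — 3 stops wider (brighter).
Net so far: 2 stops brighter. ISO: 12800 → 6400 → 3200.

ISO 3200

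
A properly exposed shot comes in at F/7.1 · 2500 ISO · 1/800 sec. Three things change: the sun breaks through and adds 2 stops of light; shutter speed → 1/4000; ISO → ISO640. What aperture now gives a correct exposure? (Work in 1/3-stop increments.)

Scene light: 2 stops brighter.
Shutter speed: 1/800 → 1/1000 → 1/1250 → 1/1600 → 1/2000 → 1/2500 → 1/3200 → 1/4000 — 2 1/3 stops faster (darker).
ISO: 2500 → 2000 → 1600 → 1250 → 1000 → 800 → 640 — 2 stops lower (darker).
Net so far: 2 1/3 stops darker. Aperture: f/7.1 → f/6.3 → f/5.6 → f/5 → f/4.5 → f/4 → f/3.5 → f/3.2.

f/3.2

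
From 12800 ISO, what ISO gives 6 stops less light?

ISO 200

ISO: 12800 → 6400 → 3200 → 1600 → 800 → 400 → 200 — 6 stops dropped (darker).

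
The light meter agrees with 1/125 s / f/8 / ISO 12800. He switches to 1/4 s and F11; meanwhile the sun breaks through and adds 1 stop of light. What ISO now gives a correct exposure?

ISO 400

Scene light: 1 stop brighter.
Shutter speed: 1/125 → 1/60 → 1/30 → 1/15 → 1/8 → 1/4 — 5 stops longer (brighter).
Aperture: f/8 → f/11 — 1 stop narrower (darker).
Net so far: 5 stops brighter. ISO: 12800 → 6400 → 3200 → 1600 → 800 → 400.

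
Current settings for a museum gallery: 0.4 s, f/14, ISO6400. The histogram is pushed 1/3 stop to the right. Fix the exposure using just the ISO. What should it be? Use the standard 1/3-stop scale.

ISO 5000

Overexposed by 1/3 stop → need 1/3 stop darker.
ISO: 6400 → 5000.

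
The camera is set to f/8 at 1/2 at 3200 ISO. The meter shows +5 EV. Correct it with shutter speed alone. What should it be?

Overexposed by 5 stops → need 5 stops darker.
Shutter speed: 1/2 → 1/4 → 1/8 → 1/15 → 1/30 → 1/60.

1/60s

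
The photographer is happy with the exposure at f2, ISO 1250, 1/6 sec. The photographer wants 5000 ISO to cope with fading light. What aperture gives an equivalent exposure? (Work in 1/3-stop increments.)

f/4

ISO: 1250 → 1600 → 2000 → 2500 → 3200 → 4000 → 5000 — 2 stops higher (brighter).
Need 2 stops darker from the aperture: f/2 → f/2.2 → f/2.5 → f/2.8 → f/3.2 → f/3.5 → f/4.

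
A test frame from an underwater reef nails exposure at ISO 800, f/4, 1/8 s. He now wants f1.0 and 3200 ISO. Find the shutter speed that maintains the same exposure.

Aperture: f/4 → f/2.8 → f/2 → f/1.4 → f/1.0 — 4 stops opened up (brighter).
ISO: 800 → 1600 → 3200 — 2 stops raised (brighter).
Net change so far: 6 stops brighter. Offset with the shutter speed: 1/8 → 1/15 → 1/30 → 1/60 → 1/125 → 1/250 → 1/500.

1/500s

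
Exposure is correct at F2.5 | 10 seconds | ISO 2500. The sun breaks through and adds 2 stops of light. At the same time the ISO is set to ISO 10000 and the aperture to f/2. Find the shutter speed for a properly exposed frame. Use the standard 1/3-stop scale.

Scene light: 2 stops brighter.
ISO: 2500 → 3200 → 4000 → 5000 → 6400 → 8000 → 10000 — 2 stops higher (brighter).
Aperture: f/2.5 → f/2.2 → f/2 — 2/3 stop wider (brighter).
Net so far: 4 2/3 stops brighter. Shutter speed: 10 → 8 → 6 → 5 → 4 → 3.2 → 2.5 → 2 → 1.6 → 1.3 → 1 → 0.8 → 0.6 → 0.5 → 0.4.

0.4 s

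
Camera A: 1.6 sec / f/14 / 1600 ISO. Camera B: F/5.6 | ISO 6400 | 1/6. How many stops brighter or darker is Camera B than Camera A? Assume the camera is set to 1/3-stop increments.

Aperture: f/14 → f/13 → f/11 → f/10 → f/9 → f/8 → f/7.1 → f/6.3 → f/5.6 — 2 2/3 stops opened up (brighter).
Shutter speed: 1.6 → 1.3 → 1 → 0.8 → 0.6 → 0.5 → 0.4 → 0.3 → 1/4 → 1/5 → 1/6 — 3 1/3 stops shorter (darker).
ISO: 1600 → 2000 → 2500 → 3200 → 4000 → 5000 → 6400 — 2 stops raised (brighter).
Net: +2 2/3 −3 1/3 +2 = +1 1/3 stops.

1 1/3 stops brighter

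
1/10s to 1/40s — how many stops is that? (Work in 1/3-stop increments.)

2 stops

1/10 → 1/13 → 1/15 → 1/20 → 1/25 → 1/30 → 1/40 — count the steps: 6 third-stops = 2 stops.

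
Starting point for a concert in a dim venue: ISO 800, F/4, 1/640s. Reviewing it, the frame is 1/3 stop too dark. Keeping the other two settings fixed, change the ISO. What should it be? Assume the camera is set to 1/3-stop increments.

ISO 1000

Underexposed by 1/3 stop → need 1/3 stop brighter.
ISO: 800 → 1000.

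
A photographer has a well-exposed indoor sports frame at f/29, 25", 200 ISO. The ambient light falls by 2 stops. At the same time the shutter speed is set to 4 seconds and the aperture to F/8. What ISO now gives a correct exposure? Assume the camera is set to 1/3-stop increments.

ISO 400

Scene light: 2 stops darker.
Shutter speed: 25 → 20 → 15 → 13 → 10 → 8 → 6 → 5 → 4 — 2 2/3 stops shorter (darker).
Aperture: f/29 → f/25 → f/22 → f/20 → f/18 → f/16 → f/14 → f/13 → f/11 → f/10 → f/9 → f/8 — 3 2/3 stops larger aperture (brighter).
Net so far: 1 stop darker. ISO: 200 → 250 → 320 → 400.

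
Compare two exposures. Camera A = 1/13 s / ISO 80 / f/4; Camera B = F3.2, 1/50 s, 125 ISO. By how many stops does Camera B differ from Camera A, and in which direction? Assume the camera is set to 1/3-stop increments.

2/3 stop darker

Aperture: f/4 → f/3.5 → f/3.2 — 2/3 stop larger aperture (brighter).
Shutter speed: 1/13 → 1/15 → 1/20 → 1/25 → 1/30 → 1/40 → 1/50 — 2 stops shorter (darker).
ISO: 80 → 100 → 125 — 2/3 stop higher (brighter).
Net: +2/3 −2 +2/3 = −2/3 stops.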